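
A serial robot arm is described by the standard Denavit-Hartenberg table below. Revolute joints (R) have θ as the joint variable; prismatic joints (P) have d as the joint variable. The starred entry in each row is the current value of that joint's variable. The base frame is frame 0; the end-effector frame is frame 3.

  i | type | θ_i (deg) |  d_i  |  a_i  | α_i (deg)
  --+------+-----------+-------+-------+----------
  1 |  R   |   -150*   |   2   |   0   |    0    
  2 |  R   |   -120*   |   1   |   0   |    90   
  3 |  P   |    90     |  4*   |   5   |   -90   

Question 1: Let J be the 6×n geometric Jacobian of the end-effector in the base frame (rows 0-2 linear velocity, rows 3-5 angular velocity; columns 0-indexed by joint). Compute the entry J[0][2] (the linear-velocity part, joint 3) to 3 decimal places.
prismatic axis z_2 = (1.0000,0.0000,0.0000)
J_v[:, 2] = z_2; J_ω[:, 2] = (0,0,0)
entry J[0][2] = 1.0000

1.000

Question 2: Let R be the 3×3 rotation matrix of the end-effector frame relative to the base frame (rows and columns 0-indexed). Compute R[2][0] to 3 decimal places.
End-effector x-axis (col 0 of R) = (-0.0000,0.0000,1.0000)
R[2][0] = 1.0000

1.000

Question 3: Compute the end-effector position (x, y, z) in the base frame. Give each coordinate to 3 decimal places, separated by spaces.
after link 1: o_1 = (0.0000, 0.0000, 2.0000)
after link 2: o_2 = (0.0000, 0.0000, 3.0000)
after link 3: o_3 = (4.0000, 0.0000, 8.0000)

4.000 0.000 8.000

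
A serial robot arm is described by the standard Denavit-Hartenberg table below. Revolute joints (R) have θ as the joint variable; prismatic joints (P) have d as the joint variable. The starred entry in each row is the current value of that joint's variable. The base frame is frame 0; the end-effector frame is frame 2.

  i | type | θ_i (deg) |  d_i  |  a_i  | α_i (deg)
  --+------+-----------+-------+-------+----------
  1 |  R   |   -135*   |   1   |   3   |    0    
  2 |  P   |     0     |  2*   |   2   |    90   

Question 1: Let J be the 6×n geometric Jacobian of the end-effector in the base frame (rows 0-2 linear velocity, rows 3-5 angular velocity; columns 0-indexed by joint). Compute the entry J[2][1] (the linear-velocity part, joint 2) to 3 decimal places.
prismatic axis z_1 = (0.0000,0.0000,1.0000)
J_v[:, 1] = z_1; J_ω[:, 1] = (0,0,0)
entry J[2][1] = 1.0000

1.000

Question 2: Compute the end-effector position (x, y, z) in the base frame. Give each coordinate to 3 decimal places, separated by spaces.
-3.536 -3.536 3.000

after link 1: o_1 = (-2.1213, -2.1213, 1.0000)
after link 2: o_2 = (-3.5355, -3.5355, 3.0000)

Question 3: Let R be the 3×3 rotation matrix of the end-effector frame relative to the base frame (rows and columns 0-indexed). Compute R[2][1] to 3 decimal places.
1.000

End-effector y-axis (col 1 of R) = (0.0000,-0.0000,1.0000)
R[2][1] = 1.0000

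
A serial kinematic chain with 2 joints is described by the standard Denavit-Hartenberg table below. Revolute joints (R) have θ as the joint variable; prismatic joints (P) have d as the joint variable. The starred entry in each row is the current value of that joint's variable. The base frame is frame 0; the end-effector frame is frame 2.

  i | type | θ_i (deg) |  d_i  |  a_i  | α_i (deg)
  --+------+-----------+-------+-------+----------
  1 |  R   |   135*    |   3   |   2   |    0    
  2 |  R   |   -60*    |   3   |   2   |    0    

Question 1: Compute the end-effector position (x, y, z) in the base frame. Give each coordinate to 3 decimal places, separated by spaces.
-0.897 3.346 6.000

after link 1: o_1 = (-1.4142, 1.4142, 3.0000)
after link 2: o_2 = (-0.8966, 3.3461, 6.0000)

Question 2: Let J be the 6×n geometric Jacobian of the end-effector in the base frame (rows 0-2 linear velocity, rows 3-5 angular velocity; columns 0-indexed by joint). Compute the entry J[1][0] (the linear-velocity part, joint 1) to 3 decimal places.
axis z_0 = ẑ; lever o_n−o_0 = (-0.8966,3.3461,6.0000)
cross product → J_v[:, 0] = (-3.3461,-0.8966,0.0000)
J_ω[:, 0] = z_0
entry J[1][0] = -0.8966

-0.897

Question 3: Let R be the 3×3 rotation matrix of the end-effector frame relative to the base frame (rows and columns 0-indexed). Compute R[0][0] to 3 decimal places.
End-effector x-axis (col 0 of R) = (0.2588,0.9659,0.0000)
R[0][0] = 0.2588

0.259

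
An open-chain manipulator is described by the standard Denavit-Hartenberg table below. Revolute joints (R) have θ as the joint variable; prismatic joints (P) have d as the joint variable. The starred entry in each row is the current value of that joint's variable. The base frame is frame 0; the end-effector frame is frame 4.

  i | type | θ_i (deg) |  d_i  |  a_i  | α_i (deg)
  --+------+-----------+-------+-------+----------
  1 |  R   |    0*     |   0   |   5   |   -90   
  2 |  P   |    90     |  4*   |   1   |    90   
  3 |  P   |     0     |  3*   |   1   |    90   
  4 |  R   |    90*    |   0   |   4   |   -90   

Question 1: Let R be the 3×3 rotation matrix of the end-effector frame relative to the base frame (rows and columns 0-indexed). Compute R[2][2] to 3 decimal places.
1.000

End-effector z-axis (col 2 of R) = (0.0000,-0.0000,1.0000)
R[2][2] = 1.0000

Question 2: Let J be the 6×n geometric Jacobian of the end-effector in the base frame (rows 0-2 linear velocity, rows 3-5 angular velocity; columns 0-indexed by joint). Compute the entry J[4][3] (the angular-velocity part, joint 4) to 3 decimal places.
axis z_3 = (0.0000,-1.0000,-0.0000); lever o_n−o_3 = (4.0000,0.0000,0.0000)
cross product → J_v[:, 3] = (0.0000,-0.0000,4.0000)
J_ω[:, 3] = z_3
entry J[4][3] = -1.0000

-1.000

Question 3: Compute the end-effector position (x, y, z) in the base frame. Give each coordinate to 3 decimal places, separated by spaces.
after link 1: o_1 = (5.0000, 0.0000, 0.0000)
after link 2: o_2 = (5.0000, 4.0000, -1.0000)
after link 3: o_3 = (8.0000, 4.0000, -2.0000)
after link 4: o_4 = (12.0000, 4.0000, -2.0000)

12.000 4.000 -2.000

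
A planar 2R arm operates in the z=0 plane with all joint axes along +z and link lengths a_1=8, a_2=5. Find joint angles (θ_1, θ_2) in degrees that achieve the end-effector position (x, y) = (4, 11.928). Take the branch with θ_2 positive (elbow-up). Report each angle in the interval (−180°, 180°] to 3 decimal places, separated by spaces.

59.997 30.007

cos θ_2 = (158.2772−8²−5²)/(2·8·5) = 0.8660; θ_2 = 30.0069° (elbow-up)
β = atan2(11.9280,4.0000) = 71.4614°; ψ = atan2(2.5005,12.3298) = 11.4643°
θ_1 = β − ψ = 59.9971°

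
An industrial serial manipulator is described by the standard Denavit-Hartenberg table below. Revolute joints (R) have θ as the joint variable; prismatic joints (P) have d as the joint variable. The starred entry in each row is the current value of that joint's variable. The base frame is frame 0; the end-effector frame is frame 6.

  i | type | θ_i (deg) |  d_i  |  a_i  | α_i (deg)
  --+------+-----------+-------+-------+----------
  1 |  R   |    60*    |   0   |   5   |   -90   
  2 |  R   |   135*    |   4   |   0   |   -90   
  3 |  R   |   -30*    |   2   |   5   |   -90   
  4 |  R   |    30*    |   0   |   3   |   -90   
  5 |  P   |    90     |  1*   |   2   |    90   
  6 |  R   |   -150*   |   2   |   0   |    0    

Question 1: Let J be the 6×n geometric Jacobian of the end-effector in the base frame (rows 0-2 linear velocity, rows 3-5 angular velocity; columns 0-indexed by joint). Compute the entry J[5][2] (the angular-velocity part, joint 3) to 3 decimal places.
axis z_2 = (-0.3536,-0.6124,0.7071); lever o_n−o_2 = (-7.1907,-0.1604,-5.6661)
cross product → J_v[:, 2] = (3.5832,-7.0879,-4.3467)
J_ω[:, 2] = z_2
entry J[5][2] = 0.7071

0.707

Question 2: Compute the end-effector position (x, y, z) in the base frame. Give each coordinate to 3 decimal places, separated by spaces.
-8.155 6.170 -5.666

after link 1: o_1 = (2.5000, 4.3301, 0.0000)
after link 2: o_2 = (-0.9641, 6.3301, 0.0000)
after link 3: o_3 = (-5.3672, 3.7037, -1.6476)
after link 4: o_4 = (-6.7574, 3.8940, -4.2993)
after link 5: o_5 = (-7.2280, 6.0429, -3.8984)
after link 6: o_6 = (-8.1548, 6.1697, -5.6661)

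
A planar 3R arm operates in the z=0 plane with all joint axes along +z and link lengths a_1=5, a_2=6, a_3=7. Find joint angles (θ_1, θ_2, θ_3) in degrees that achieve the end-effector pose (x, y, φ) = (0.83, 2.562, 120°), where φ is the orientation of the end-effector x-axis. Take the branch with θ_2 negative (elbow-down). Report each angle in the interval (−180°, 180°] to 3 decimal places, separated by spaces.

29.998 -120.000 -149.998

wrist centre = target − a_3·(cos φ, sin φ) = (4.3300, -3.5002)
cos θ_2 = (31.0001−5²−6²)/(2·5·6) = -0.5000; θ_2 = -119.9998° (elbow-down)
β = atan2(-3.5002,4.3300) = -38.9505°; ψ = atan2(-5.1962,2.0000) = -68.9482°
θ_1 = β − ψ = 29.9976°
θ_3 = φ − θ_1 − θ_2 = -149.9978° (wrapped to (-180°,180°])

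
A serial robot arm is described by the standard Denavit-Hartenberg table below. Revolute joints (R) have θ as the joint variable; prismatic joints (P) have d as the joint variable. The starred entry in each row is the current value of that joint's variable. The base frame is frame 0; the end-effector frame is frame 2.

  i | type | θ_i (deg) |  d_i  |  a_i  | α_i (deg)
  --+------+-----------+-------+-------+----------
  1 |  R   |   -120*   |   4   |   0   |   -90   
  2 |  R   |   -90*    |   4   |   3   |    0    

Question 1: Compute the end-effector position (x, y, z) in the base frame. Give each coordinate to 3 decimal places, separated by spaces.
3.464 -2.000 7.000

after link 1: o_1 = (0.0000, 0.0000, 4.0000)
after link 2: o_2 = (3.4641, -2.0000, 7.0000)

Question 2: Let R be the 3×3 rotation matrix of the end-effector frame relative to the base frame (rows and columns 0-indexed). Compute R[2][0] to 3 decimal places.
1.000

End-effector x-axis (col 0 of R) = (-0.0000,-0.0000,1.0000)
R[2][0] = 1.0000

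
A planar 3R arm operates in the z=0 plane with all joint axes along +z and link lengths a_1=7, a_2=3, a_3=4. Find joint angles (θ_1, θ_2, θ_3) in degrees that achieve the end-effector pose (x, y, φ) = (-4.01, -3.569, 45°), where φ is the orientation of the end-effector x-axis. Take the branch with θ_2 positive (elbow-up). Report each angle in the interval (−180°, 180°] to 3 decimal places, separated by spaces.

wrist centre = target − a_3·(cos φ, sin φ) = (-6.8384, -6.3974)
cos θ_2 = (87.6912−7²−3²)/(2·7·3) = 0.7069; θ_2 = 45.0141° (elbow-up)
β = atan2(-6.3974,-6.8384) = -136.9083°; ψ = atan2(2.1218,9.1208) = 13.0962°
θ_1 = β − ψ = -150.0045°
θ_3 = φ − θ_1 − θ_2 = 149.9904° (wrapped to (-180°,180°])

-150.005 45.014 149.990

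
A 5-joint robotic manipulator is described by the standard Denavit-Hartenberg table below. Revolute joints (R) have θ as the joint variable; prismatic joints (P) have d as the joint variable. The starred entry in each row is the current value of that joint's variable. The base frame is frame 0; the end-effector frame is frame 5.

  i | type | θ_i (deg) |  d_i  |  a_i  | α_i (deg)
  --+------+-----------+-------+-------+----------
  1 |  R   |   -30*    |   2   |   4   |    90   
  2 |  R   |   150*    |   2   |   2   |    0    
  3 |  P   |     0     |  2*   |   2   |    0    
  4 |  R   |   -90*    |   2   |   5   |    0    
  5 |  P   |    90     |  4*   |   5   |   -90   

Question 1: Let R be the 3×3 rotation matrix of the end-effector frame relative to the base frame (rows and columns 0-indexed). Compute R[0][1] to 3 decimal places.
0.500

End-effector y-axis (col 1 of R) = (0.5000,0.8660,-0.0000)
R[0][1] = 0.5000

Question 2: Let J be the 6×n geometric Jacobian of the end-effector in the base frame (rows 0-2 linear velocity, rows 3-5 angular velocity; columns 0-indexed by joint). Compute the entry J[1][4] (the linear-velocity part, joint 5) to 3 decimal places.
-0.866

prismatic axis z_4 = (-0.5000,-0.8660,0.0000)
J_v[:, 4] = z_4; J_ω[:, 4] = (0,0,0)
entry J[1][4] = -0.8660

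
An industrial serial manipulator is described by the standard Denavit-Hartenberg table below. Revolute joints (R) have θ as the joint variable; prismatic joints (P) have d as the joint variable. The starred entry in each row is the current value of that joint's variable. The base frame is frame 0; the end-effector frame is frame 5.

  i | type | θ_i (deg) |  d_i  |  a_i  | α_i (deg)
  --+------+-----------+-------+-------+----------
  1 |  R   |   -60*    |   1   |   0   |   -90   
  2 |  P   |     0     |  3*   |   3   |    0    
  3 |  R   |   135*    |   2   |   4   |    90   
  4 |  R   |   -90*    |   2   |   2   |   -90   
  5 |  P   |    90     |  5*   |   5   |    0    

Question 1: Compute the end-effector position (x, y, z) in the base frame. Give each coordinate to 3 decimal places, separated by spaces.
-0.145 6.250 -3.243

after link 1: o_1 = (0.0000, 0.0000, 1.0000)
after link 2: o_2 = (4.0981, -1.0981, 1.0000)
after link 3: o_3 = (4.4159, 2.3514, -1.8284)
after link 4: o_4 = (3.3910, 0.1267, -3.2426)
after link 5: o_5 = (-0.1446, 6.2504, -3.2426)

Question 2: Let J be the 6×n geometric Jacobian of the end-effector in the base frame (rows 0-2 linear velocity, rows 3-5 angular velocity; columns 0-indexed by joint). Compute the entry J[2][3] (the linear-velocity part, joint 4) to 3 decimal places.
axis z_3 = (0.3536,-0.6124,-0.7071); lever o_n−o_3 = (-4.5605,3.8990,-1.4142)
cross product → J_v[:, 3] = (3.6230,3.7247,-1.4142)
J_ω[:, 3] = z_3
entry J[2][3] = -1.4142

-1.414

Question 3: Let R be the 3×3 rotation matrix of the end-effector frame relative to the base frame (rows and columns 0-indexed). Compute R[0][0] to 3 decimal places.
End-effector x-axis (col 0 of R) = (-0.3536,0.6124,0.7071)
R[0][0] = -0.3536

-0.354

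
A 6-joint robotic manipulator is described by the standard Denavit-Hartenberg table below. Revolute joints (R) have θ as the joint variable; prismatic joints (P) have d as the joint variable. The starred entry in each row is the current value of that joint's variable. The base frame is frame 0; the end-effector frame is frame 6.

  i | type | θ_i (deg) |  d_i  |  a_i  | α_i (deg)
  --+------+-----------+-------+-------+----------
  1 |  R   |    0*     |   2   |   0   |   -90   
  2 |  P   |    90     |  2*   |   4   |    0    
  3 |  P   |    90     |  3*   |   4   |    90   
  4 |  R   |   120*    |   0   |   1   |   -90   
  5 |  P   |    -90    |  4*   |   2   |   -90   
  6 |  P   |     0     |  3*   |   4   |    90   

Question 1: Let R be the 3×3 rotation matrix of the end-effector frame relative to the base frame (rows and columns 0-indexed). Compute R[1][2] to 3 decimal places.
End-effector z-axis (col 2 of R) = (0.8660,-0.5000,-0.0000)
R[1][2] = -0.5000

-0.500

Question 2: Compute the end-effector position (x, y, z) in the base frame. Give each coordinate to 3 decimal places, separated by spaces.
1.464 6.464 -8.000

after link 1: o_1 = (0.0000, 0.0000, 2.0000)
after link 2: o_2 = (0.0000, 2.0000, -2.0000)
after link 3: o_3 = (-4.0000, 5.0000, -2.0000)
after link 4: o_4 = (-3.5000, 5.8660, -2.0000)
after link 5: o_5 = (-0.0359, 3.8660, -4.0000)
after link 6: o_6 = (1.4641, 6.4641, -8.0000)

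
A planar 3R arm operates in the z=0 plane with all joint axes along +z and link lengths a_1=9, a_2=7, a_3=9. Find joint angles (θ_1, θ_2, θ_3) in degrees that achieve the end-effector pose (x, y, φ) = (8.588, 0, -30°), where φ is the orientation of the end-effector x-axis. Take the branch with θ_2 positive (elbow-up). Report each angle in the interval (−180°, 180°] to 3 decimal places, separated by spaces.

30.006 150.001 149.994

wrist centre = target − a_3·(cos φ, sin φ) = (0.7938, 4.5000)
cos θ_2 = (20.8801−9²−7²)/(2·9·7) = -0.8660; θ_2 = 150.0007° (elbow-up)
β = atan2(4.5000,0.7938) = 79.9963°; ψ = atan2(3.4999,2.9378) = 49.9905°
θ_1 = β − ψ = 30.0058°
θ_3 = φ − θ_1 − θ_2 = 149.9935° (wrapped to (-180°,180°])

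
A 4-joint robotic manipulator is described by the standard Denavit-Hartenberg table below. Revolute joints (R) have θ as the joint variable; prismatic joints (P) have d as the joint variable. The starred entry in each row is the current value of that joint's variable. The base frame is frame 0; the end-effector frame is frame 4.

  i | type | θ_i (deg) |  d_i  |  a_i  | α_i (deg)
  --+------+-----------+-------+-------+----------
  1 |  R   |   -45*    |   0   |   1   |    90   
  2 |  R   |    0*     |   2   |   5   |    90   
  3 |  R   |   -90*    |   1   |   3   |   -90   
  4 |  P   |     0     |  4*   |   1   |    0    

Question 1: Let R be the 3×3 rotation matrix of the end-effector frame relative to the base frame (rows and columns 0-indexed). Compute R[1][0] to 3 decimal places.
End-effector x-axis (col 0 of R) = (0.7071,0.7071,-0.0000)
R[1][0] = 0.7071

0.707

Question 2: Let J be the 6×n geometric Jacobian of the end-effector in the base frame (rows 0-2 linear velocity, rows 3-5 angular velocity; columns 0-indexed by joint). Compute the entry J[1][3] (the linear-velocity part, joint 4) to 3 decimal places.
prismatic axis z_3 = (0.7071,-0.7071,-0.0000)
J_v[:, 3] = z_3; J_ω[:, 3] = (0,0,0)
entry J[1][3] = -0.7071

-0.707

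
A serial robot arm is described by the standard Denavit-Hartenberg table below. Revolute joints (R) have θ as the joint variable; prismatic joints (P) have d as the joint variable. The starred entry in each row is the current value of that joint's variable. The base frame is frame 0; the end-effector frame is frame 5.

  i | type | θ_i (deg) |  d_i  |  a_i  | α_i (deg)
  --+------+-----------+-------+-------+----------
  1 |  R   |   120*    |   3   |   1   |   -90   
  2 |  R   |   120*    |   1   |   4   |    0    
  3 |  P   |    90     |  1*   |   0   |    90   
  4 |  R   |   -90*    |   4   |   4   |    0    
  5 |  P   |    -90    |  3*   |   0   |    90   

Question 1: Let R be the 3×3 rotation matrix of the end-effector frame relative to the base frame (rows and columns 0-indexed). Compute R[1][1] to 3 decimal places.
End-effector y-axis (col 1 of R) = (0.2500,-0.4330,-0.8660)
R[1][1] = -0.4330

-0.433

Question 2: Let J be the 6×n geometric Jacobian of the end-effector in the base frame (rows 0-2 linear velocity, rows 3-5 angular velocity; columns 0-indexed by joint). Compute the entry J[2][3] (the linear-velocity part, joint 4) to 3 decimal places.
2.000

axis z_3 = (0.2500,-0.4330,-0.8660); lever o_n−o_3 = (5.2141,-1.0311,-6.0622)
cross product → J_v[:, 3] = (1.7321,-3.0000,2.0000)
J_ω[:, 3] = z_3
entry J[2][3] = 2.0000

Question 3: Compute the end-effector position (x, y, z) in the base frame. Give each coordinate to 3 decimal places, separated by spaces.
3.982 -2.897 -6.526

after link 1: o_1 = (-0.5000, 0.8660, 3.0000)
after link 2: o_2 = (-0.3660, -1.3660, -0.4641)
after link 3: o_3 = (-1.2321, -1.8660, -0.4641)
after link 4: o_4 = (3.2321, -1.5981, -3.9282)
after link 5: o_5 = (3.9821, -2.8971, -6.5263)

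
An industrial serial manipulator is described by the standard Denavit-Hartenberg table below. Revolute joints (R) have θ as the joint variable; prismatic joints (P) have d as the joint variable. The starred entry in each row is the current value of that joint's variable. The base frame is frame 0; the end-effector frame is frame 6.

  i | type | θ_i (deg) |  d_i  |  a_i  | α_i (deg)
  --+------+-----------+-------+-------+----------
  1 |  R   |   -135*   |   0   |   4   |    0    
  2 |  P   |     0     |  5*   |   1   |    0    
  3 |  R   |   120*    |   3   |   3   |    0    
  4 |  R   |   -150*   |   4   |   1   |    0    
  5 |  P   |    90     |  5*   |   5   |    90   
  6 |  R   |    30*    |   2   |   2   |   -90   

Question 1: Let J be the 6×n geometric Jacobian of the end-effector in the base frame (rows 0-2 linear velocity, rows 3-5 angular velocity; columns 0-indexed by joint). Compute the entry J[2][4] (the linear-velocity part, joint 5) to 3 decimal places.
prismatic axis z_4 = (0.0000,0.0000,1.0000)
J_v[:, 4] = z_4; J_ω[:, 4] = (0,0,0)
entry J[2][4] = 1.0000

1.000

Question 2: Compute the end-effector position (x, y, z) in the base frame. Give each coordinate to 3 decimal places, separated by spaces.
-1.793 -11.591 18.000

after link 1: o_1 = (-2.8284, -2.8284, 0.0000)
after link 2: o_2 = (-3.5355, -3.5355, 5.0000)
after link 3: o_3 = (-0.6378, -4.3120, 8.0000)
after link 4: o_4 = (-1.6037, -4.5708, 12.0000)
after link 5: o_5 = (-0.3096, -9.4004, 17.0000)
after link 6: o_6 = (-1.7932, -11.5911, 18.0000)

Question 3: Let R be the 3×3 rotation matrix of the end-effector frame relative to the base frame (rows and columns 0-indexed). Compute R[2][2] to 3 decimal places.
0.866

End-effector z-axis (col 2 of R) = (-0.1294,0.4830,0.8660)
R[2][2] = 0.8660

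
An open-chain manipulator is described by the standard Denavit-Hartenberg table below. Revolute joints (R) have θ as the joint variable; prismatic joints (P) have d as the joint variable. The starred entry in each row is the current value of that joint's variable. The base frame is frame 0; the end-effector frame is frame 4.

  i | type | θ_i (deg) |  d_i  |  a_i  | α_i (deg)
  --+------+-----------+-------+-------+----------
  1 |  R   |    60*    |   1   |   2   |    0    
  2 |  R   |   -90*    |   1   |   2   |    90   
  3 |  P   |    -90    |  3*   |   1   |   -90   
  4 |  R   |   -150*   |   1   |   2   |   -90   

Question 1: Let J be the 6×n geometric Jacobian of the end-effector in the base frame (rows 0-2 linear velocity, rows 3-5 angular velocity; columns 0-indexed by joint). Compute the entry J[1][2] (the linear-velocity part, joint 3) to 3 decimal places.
-0.866

prismatic axis z_2 = (-0.5000,-0.8660,0.0000)
J_v[:, 2] = z_2; J_ω[:, 2] = (0,0,0)
entry J[1][2] = -0.8660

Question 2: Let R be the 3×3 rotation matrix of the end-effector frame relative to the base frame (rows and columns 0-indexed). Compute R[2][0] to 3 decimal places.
End-effector x-axis (col 0 of R) = (-0.2500,-0.4330,0.8660)
R[2][0] = 0.8660

0.866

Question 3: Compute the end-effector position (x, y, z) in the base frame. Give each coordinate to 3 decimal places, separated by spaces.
after link 1: o_1 = (1.0000, 1.7321, 1.0000)
after link 2: o_2 = (2.7321, 0.7321, 2.0000)
after link 3: o_3 = (1.2321, -1.8660, 1.0000)
after link 4: o_4 = (1.5981, -3.2321, 2.7321)

1.598 -3.232 2.732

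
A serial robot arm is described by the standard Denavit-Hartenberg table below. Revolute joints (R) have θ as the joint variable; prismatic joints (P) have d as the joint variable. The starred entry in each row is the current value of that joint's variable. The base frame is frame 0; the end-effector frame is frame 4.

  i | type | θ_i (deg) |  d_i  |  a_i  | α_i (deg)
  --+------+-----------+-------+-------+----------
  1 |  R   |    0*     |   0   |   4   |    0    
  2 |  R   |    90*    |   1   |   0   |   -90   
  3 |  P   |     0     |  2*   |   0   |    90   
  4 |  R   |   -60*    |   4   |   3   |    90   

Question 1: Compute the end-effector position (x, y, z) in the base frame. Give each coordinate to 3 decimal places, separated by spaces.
after link 1: o_1 = (4.0000, 0.0000, 0.0000)
after link 2: o_2 = (4.0000, 0.0000, 1.0000)
after link 3: o_3 = (2.0000, 0.0000, 1.0000)
after link 4: o_4 = (4.5981, 1.5000, 5.0000)

4.598 1.500 5.000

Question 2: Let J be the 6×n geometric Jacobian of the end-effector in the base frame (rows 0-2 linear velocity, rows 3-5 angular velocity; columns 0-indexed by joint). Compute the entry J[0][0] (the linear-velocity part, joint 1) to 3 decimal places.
axis z_0 = ẑ; lever o_n−o_0 = (4.5981,1.5000,5.0000)
cross product → J_v[:, 0] = (-1.5000,4.5981,0.0000)
J_ω[:, 0] = z_0
entry J[0][0] = -1.5000

-1.500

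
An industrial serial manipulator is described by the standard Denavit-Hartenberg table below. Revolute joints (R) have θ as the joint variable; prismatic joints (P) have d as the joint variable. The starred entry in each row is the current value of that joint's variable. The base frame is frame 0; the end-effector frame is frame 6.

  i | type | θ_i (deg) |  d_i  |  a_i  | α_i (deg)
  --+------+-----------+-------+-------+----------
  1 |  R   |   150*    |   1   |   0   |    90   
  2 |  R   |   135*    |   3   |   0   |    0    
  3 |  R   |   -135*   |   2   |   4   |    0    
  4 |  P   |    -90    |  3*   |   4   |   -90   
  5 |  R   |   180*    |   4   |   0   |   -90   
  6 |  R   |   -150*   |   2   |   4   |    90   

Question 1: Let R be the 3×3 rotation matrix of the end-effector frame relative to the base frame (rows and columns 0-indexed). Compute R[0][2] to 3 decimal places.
End-effector z-axis (col 2 of R) = (0.7500,-0.4330,-0.5000)
R[0][2] = 0.7500

0.750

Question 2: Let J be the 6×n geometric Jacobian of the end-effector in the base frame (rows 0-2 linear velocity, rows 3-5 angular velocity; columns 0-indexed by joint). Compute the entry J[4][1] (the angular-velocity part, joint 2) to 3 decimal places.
axis z_1 = (0.5000,0.8660,0.0000); lever o_n−o_1 = (-3.6603,13.6603,-7.4641)
cross product → J_v[:, 1] = (-6.4641,3.7321,10.0000)
J_ω[:, 1] = z_1
entry J[4][1] = 0.8660

0.866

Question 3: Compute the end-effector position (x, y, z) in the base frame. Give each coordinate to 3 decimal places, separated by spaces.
after link 1: o_1 = (0.0000, 0.0000, 1.0000)
after link 2: o_2 = (1.5000, 2.5981, 1.0000)
after link 3: o_3 = (-0.9641, 6.3301, 1.0000)
after link 4: o_4 = (0.5359, 8.9282, -3.0000)
after link 5: o_5 = (-2.9282, 10.9282, -3.0000)
after link 6: o_6 = (-3.6603, 13.6603, -6.4641)

-3.660 13.660 -6.464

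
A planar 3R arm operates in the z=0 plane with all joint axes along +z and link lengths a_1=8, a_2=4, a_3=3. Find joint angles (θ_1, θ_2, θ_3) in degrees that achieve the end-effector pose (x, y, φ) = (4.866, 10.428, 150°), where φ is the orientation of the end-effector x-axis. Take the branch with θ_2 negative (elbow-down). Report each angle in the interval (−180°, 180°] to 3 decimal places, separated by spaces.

60.002 -30.007 120.005

wrist centre = target − a_3·(cos φ, sin φ) = (7.4641, 8.9280)
cos θ_2 = (135.4216−8²−4²)/(2·8·4) = 0.8660; θ_2 = -30.0072° (elbow-down)
β = atan2(8.9280,7.4641) = 50.1034°; ψ = atan2(-2.0004,11.4639) = -9.8984°
θ_1 = β − ψ = 60.0018°
θ_3 = φ − θ_1 − θ_2 = 120.0054° (wrapped to (-180°,180°])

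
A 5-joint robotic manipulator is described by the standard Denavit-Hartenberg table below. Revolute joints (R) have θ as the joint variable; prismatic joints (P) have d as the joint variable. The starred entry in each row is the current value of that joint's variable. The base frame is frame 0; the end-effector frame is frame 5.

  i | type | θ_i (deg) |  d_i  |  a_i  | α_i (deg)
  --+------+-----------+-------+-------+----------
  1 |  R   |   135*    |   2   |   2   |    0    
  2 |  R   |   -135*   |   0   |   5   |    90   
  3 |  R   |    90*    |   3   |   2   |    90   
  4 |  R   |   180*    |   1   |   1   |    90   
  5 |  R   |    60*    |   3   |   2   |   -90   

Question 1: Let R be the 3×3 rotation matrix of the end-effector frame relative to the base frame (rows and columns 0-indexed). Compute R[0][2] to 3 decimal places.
0.500

End-effector z-axis (col 2 of R) = (0.5000,0.0000,0.8660)
R[0][2] = 0.5000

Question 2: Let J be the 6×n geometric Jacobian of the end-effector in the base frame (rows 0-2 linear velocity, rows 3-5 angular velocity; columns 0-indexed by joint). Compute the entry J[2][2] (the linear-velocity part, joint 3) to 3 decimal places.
axis z_2 = (0.0000,-1.0000,0.0000); lever o_n−o_2 = (2.7321,-6.0000,0.0000)
cross product → J_v[:, 2] = (-0.0000,0.0000,2.7321)
J_ω[:, 2] = z_2
entry J[2][2] = 2.7321

2.732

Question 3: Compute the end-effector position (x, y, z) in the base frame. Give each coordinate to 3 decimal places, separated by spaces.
6.318 -4.586 2.000

after link 1: o_1 = (-1.4142, 1.4142, 2.0000)
after link 2: o_2 = (3.5858, 1.4142, 2.0000)
after link 3: o_3 = (3.5858, -1.5858, 4.0000)
after link 4: o_4 = (4.5858, -1.5858, 3.0000)
after link 5: o_5 = (6.3178, -4.5858, 2.0000)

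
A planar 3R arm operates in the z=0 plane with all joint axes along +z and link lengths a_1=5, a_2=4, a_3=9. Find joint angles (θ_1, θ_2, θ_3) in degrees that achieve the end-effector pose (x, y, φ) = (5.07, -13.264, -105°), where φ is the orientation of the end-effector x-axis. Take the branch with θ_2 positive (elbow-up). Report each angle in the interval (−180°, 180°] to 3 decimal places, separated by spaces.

wrist centre = target − a_3·(cos φ, sin φ) = (7.3994, -4.5707)
cos θ_2 = (75.6417−5²−4²)/(2·5·4) = 0.8660; θ_2 = 29.9980° (elbow-up)
β = atan2(-4.5707,7.3994) = -31.7041°; ψ = atan2(1.9999,8.4642) = 13.2938°
θ_1 = β − ψ = -44.9979°
θ_3 = φ − θ_1 − θ_2 = -90.0002° (wrapped to (-180°,180°])

-44.998 29.998 -90.000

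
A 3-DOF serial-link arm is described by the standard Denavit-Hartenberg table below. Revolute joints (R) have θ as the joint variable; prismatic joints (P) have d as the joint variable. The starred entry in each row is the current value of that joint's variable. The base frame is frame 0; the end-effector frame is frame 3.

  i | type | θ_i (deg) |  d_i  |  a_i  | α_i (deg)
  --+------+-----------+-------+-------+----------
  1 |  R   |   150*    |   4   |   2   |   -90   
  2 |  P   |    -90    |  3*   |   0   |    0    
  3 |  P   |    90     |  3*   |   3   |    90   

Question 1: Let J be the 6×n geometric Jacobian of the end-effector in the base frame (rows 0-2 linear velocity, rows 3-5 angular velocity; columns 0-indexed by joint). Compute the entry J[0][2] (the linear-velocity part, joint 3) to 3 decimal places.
prismatic axis z_2 = (-0.5000,-0.8660,0.0000)
J_v[:, 2] = z_2; J_ω[:, 2] = (0,0,0)
entry J[0][2] = -0.5000

-0.500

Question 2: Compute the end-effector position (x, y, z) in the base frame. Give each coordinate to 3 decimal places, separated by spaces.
after link 1: o_1 = (-1.7321, 1.0000, 4.0000)
after link 2: o_2 = (-3.2321, -1.5981, 4.0000)
after link 3: o_3 = (-7.3301, -2.6962, 4.0000)

-7.330 -2.696 4.000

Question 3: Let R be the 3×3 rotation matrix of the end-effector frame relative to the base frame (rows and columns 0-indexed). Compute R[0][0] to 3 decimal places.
End-effector x-axis (col 0 of R) = (-0.8660,0.5000,0.0000)
R[0][0] = -0.8660

-0.866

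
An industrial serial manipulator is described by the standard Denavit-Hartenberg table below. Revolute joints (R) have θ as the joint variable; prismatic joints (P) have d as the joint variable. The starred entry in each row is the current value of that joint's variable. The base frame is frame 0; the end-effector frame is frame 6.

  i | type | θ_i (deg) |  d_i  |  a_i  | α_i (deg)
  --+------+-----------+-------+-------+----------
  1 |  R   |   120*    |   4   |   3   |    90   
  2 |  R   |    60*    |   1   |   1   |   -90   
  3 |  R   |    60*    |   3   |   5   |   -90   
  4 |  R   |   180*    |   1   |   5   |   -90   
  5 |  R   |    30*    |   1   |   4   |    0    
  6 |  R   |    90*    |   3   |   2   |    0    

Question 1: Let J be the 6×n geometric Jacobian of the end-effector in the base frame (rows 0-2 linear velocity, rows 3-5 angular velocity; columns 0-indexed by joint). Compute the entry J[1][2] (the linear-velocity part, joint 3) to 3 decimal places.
0.949

axis z_2 = (0.4330,-0.7500,0.5000); lever o_n−o_2 = (5.7787,-3.0090,4.4821)
cross product → J_v[:, 2] = (-1.8571,0.9486,3.0311)
J_ω[:, 2] = z_2
entry J[1][2] = 0.9486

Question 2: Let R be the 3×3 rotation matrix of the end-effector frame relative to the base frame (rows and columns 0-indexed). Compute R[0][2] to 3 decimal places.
0.433

End-effector z-axis (col 2 of R) = (0.4330,-0.7500,0.5000)
R[0][2] = 0.4330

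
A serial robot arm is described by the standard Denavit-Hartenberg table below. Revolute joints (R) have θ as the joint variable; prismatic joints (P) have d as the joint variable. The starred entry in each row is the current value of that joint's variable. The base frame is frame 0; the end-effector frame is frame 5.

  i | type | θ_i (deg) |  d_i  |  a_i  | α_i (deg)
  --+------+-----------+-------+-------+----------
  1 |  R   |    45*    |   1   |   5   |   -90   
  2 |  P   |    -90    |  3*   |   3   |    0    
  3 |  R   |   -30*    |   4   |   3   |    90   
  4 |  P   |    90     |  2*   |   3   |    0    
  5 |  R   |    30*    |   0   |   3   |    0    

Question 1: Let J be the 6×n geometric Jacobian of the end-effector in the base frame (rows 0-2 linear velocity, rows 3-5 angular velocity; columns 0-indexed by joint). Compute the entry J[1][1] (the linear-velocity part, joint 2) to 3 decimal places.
0.707

prismatic axis z_1 = (-0.7071,0.7071,0.0000)
J_v[:, 1] = z_1; J_ω[:, 1] = (0,0,0)
entry J[1][1] = 0.7071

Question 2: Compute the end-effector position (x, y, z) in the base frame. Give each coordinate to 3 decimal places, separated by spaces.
after link 1: o_1 = (3.5355, 3.5355, 1.0000)
after link 2: o_2 = (1.4142, 5.6569, 4.0000)
after link 3: o_3 = (-2.4749, 7.4246, 6.5981)
after link 4: o_4 = (-5.8209, 8.3212, 5.5981)
after link 5: o_5 = (-7.1277, 10.6886, 4.2990)

-7.128 10.689 4.299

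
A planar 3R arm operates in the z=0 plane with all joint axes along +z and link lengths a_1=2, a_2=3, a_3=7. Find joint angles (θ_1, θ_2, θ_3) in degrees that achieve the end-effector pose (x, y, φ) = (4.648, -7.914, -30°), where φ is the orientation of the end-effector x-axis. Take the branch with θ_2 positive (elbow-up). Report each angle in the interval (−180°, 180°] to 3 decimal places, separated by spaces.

wrist centre = target − a_3·(cos φ, sin φ) = (-1.4142, -4.4140)
cos θ_2 = (21.4833−2²−3²)/(2·2·3) = 0.7069; θ_2 = 45.0134° (elbow-up)
β = atan2(-4.4140,-1.4142) = -107.7647°; ψ = atan2(2.1218,4.1208) = 27.2440°
θ_1 = β − ψ = -135.0087°
θ_3 = φ − θ_1 − θ_2 = 59.9952° (wrapped to (-180°,180°])

-135.009 45.013 59.995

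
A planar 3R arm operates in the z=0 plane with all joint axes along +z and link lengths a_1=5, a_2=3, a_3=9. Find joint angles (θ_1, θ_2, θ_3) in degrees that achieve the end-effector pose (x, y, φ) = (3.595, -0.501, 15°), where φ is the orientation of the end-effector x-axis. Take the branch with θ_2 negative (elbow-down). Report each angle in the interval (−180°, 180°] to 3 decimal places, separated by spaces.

-120.001 -89.992 -135.006

wrist centre = target − a_3·(cos φ, sin φ) = (-5.0983, -2.8304)
cos θ_2 = (34.0040−5²−3²)/(2·5·3) = 0.0001; θ_2 = -89.9924° (elbow-down)
β = atan2(-2.8304,-5.0983) = -150.9629°; ψ = atan2(-3.0000,5.0004) = -30.9617°
θ_1 = β − ψ = -120.0011°
θ_3 = φ − θ_1 − θ_2 = -135.0065° (wrapped to (-180°,180°])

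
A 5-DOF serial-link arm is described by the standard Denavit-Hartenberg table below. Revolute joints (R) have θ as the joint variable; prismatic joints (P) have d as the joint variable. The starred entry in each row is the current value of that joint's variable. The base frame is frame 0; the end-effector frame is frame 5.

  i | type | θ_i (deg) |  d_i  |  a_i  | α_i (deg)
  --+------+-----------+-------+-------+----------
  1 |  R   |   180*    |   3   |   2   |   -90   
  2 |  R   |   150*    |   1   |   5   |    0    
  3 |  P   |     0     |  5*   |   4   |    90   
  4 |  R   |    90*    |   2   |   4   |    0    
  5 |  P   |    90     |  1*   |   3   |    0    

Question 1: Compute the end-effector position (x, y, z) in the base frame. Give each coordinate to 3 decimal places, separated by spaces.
1.696 -10.000 -2.598

after link 1: o_1 = (-2.0000, 0.0000, 3.0000)
after link 2: o_2 = (2.3301, -1.0000, 0.5000)
after link 3: o_3 = (5.7942, -6.0000, -1.5000)
after link 4: o_4 = (4.7942, -10.0000, -3.2321)
after link 5: o_5 = (1.6962, -10.0000, -2.5981)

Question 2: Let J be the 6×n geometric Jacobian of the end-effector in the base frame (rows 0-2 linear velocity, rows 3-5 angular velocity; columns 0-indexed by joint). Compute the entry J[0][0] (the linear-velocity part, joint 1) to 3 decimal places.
10.000

axis z_0 = ẑ; lever o_n−o_0 = (1.6962,-10.0000,-2.5981)
cross product → J_v[:, 0] = (10.0000,1.6962,-0.0000)
J_ω[:, 0] = z_0
entry J[0][0] = 10.0000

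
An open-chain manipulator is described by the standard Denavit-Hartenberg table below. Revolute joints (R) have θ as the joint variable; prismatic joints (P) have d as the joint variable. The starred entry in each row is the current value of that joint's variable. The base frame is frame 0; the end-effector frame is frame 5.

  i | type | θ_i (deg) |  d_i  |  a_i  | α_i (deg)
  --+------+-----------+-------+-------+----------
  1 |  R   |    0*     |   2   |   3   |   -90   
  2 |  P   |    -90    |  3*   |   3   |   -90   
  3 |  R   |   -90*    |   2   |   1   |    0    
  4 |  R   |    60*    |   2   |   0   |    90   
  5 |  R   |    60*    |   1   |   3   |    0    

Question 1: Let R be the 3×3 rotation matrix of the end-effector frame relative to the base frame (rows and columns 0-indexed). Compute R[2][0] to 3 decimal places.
End-effector x-axis (col 0 of R) = (0.8660,0.2500,0.4330)
R[2][0] = 0.4330

0.433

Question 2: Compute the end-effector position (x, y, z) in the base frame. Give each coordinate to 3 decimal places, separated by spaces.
after link 1: o_1 = (3.0000, 0.0000, 2.0000)
after link 2: o_2 = (3.0000, 3.0000, 5.0000)
after link 3: o_3 = (5.0000, 4.0000, 5.0000)
after link 4: o_4 = (7.0000, 4.0000, 5.0000)
after link 5: o_5 = (9.5981, 5.6160, 5.7990)

9.598 5.616 5.799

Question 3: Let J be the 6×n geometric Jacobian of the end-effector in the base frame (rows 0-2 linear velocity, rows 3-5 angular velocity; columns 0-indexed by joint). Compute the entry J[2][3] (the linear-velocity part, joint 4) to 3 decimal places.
1.616

axis z_3 = (1.0000,0.0000,-0.0000); lever o_n−o_3 = (4.5981,1.6160,0.7990)
cross product → J_v[:, 3] = (0.0000,-0.7990,1.6160)
J_ω[:, 3] = z_3
entry J[2][3] = 1.6160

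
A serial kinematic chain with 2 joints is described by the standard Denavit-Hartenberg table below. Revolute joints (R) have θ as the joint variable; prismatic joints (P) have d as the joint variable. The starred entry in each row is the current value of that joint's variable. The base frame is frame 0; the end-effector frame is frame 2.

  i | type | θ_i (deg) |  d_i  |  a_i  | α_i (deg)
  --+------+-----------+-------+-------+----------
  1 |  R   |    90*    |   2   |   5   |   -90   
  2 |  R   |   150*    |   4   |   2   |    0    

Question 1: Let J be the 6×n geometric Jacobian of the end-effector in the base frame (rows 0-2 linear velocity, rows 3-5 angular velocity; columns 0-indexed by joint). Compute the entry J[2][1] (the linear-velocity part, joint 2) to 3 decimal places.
axis z_1 = (-1.0000,0.0000,0.0000); lever o_n−o_1 = (-4.0000,-1.7321,-1.0000)
cross product → J_v[:, 1] = (0.0000,-1.0000,1.7321)
J_ω[:, 1] = z_1
entry J[2][1] = 1.7321

1.732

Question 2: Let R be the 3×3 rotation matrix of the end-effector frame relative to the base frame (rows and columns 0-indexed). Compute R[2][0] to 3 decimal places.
End-effector x-axis (col 0 of R) = (-0.0000,-0.8660,-0.5000)
R[2][0] = -0.5000

-0.500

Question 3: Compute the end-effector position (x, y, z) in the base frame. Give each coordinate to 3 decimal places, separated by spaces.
-4.000 3.268 1.000

after link 1: o_1 = (0.0000, 5.0000, 2.0000)
after link 2: o_2 = (-4.0000, 3.2679, 1.0000)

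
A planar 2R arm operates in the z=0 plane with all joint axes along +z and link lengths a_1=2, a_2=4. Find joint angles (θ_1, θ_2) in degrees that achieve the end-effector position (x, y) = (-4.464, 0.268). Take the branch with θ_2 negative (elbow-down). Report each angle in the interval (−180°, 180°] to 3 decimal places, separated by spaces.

-119.998 -90.003

cos θ_2 = (19.9991−2²−4²)/(2·2·4) = -0.0001; θ_2 = -90.0032° (elbow-down)
β = atan2(0.2680,-4.4640) = 176.5643°; ψ = atan2(-4.0000,1.9998) = -63.4375°
θ_1 = β − ψ = 240.0018°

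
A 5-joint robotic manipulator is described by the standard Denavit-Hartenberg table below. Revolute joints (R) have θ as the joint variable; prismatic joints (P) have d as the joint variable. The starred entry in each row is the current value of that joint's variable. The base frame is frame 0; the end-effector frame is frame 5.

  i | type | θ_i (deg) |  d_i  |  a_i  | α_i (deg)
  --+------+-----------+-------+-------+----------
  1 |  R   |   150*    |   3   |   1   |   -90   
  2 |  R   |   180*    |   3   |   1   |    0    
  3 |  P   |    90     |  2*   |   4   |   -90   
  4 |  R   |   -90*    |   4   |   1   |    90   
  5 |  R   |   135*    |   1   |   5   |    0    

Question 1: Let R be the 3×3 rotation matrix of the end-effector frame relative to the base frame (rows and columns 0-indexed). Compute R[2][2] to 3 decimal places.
-1.000

End-effector z-axis (col 2 of R) = (-0.0000,0.0000,-1.0000)
R[2][2] = -1.0000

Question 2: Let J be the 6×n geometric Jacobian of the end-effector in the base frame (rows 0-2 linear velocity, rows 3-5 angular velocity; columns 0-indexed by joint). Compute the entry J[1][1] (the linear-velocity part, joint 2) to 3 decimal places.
1.500

axis z_1 = (-0.5000,-0.8660,0.0000); lever o_n−o_1 = (-6.8922,1.1335,3.0000)
cross product → J_v[:, 1] = (-2.5981,1.5000,-6.5355)
J_ω[:, 1] = z_1
entry J[1][1] = 1.5000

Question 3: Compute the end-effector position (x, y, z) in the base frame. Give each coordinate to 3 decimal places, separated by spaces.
-7.758 1.633 6.000

after link 1: o_1 = (-0.8660, 0.5000, 3.0000)
after link 2: o_2 = (-1.5000, -2.5981, 3.0000)
after link 3: o_3 = (-2.5000, -4.3301, 7.0000)
after link 4: o_4 = (-6.4641, -3.1962, 7.0000)
after link 5: o_5 = (-7.7582, 1.6335, 6.0000)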